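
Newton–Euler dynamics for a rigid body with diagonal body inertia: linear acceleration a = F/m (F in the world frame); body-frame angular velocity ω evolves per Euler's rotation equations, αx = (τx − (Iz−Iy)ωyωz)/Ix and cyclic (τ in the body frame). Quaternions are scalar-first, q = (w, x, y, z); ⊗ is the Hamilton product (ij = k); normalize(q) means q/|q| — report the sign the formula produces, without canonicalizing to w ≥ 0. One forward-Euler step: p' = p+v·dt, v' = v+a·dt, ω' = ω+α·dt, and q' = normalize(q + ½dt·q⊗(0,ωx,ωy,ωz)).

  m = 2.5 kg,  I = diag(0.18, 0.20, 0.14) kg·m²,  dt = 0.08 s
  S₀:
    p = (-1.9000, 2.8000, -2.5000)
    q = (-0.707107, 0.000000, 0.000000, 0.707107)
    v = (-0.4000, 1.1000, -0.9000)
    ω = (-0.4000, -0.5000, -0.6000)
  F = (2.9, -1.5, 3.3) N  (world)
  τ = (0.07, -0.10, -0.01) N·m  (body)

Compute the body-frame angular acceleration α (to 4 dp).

α = (0.4889, -0.5480, -0.1000)

gyro term ω×Iω = (-0.0180, 0.0096, 0.0040)
α = I⁻¹(τ − ω×Iω) = (0.4889, -0.5480, -0.1000)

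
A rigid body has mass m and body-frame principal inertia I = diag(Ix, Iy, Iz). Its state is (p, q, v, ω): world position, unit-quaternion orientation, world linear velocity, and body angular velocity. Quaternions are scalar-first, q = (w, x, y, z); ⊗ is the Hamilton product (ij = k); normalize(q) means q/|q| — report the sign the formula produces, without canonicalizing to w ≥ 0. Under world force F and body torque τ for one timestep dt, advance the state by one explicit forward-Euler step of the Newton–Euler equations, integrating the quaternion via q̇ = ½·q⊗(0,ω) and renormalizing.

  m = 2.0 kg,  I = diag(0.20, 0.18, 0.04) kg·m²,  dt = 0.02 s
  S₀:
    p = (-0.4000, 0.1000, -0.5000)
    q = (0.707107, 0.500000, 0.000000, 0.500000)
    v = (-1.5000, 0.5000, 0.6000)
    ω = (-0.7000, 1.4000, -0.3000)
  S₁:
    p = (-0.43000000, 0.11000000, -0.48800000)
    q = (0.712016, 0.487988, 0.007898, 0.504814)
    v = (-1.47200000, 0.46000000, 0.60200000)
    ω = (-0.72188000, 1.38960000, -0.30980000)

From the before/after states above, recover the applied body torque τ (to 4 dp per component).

rate change Δω = (-0.02188000, -0.01040000, -0.00980000)
τ = I·(Δω/dt) + ω₀×(Iω₀) = (-0.1600, -0.0600, 0.0000)

τ = (-0.1600, -0.0600, 0.0000)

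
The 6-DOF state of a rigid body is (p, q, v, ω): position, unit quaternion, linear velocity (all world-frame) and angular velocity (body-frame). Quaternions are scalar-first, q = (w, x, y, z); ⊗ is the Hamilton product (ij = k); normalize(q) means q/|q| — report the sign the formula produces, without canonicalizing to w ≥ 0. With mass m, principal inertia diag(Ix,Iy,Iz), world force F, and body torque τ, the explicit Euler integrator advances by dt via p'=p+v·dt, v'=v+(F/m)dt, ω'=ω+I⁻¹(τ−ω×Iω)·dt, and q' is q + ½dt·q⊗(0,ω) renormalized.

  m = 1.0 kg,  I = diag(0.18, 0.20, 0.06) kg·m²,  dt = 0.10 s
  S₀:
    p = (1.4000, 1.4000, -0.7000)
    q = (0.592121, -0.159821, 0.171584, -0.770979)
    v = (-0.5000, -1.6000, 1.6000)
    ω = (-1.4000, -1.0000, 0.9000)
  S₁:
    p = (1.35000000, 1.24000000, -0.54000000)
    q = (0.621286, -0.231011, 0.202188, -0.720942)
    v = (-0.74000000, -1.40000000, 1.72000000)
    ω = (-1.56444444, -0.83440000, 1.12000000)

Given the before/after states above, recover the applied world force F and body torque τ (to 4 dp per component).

velocity change Δv = (-0.24000000, 0.20000000, 0.12000000)
applied force F = (-2.4000, 2.0000, 1.2000)
Δω = ω₁−ω₀ = (-0.16444444, 0.16560000, 0.22000000)
τ = I·(Δω/dt) + ω₀×(Iω₀) = (-0.1700, 0.1800, 0.1600)

F = (-2.4000, 2.0000, 1.2000)
τ = (-0.1700, 0.1800, 0.1600)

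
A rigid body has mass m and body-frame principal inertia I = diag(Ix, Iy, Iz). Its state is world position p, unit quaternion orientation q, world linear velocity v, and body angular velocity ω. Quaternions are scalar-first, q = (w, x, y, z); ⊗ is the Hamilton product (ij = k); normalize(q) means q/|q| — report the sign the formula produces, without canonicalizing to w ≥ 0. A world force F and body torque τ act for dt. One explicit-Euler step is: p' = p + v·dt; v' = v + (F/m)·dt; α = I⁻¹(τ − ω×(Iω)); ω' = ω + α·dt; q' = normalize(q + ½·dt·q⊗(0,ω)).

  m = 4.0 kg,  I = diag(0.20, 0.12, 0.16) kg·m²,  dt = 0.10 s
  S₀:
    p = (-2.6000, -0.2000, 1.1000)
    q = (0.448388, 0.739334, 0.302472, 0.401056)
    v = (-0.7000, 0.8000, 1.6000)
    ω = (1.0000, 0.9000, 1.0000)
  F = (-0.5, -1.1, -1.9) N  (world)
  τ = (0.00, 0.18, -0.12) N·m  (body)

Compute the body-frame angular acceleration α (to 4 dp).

α = (-0.1800, 1.1667, -0.3000)

precession coupling ω×(Iω) = (0.0360, 0.0400, -0.0720)
(τ − ω×Iω)/I = (-0.1800, 1.1667, -0.3000)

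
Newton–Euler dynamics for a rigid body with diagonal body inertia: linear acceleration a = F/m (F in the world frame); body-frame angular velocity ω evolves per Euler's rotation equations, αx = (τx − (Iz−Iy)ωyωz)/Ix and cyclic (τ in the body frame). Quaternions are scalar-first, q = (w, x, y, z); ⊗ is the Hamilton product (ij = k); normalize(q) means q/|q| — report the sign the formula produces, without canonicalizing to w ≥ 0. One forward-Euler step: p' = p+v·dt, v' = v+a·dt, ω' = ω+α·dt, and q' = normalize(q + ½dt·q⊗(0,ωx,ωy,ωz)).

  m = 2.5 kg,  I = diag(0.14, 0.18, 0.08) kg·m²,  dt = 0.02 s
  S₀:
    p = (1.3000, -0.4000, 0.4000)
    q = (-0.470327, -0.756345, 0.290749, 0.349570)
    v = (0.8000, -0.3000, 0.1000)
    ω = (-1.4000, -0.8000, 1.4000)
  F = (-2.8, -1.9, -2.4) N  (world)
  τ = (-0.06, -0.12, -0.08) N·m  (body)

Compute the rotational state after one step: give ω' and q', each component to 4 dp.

gyro term ω×Iω = (0.1120, -0.1176, 0.0448)
angular accel α = (-1.2286, -0.0133, -1.5600)
ω + α·dt = (-1.4246, -0.8003, 1.3688)
Hamilton product q⊗(0,ω) = (-1.3156818, 1.3451624, 0.9457466, 0.3536668)
q' = normalize(q + ½dt·q⊗(0,ω)) = (-0.4834, -0.7427, 0.3001, 0.3530)

ω' = (-1.4246, -0.8003, 1.3688)
q' = (-0.4834, -0.7427, 0.3001, 0.3530)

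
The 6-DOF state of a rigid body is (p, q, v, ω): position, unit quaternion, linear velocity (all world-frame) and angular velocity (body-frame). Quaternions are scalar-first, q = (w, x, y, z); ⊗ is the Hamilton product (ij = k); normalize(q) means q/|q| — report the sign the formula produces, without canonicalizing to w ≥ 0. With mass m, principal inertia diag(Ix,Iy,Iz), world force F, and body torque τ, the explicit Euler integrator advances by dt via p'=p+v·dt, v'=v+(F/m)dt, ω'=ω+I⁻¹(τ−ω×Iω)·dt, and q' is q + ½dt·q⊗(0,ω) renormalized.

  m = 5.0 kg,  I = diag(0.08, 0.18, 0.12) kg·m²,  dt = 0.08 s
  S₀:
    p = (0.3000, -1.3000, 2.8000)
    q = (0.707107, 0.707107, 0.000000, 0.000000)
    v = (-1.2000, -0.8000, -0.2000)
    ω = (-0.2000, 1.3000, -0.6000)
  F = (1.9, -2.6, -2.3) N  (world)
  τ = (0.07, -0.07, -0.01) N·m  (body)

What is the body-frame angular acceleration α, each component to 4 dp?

precession coupling ω×(Iω) = (0.0468, -0.0048, -0.0260)
α = I⁻¹(τ − ω×Iω) = (0.2900, -0.3622, 0.1333)

α = (0.2900, -0.3622, 0.1333)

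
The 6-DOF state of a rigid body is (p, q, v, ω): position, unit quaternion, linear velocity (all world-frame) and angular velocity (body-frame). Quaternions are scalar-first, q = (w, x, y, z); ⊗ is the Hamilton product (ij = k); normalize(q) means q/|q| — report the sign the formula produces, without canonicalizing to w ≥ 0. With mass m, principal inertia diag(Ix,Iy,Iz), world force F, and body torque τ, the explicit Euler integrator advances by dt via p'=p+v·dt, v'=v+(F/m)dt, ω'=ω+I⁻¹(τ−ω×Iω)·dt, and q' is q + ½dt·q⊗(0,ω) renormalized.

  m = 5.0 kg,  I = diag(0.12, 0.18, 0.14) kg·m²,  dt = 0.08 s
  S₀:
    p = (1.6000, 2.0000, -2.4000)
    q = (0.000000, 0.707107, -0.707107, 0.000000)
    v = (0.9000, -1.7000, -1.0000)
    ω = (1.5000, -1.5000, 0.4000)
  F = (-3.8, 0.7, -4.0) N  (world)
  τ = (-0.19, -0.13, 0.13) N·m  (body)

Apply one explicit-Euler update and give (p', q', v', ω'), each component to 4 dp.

gyro term ω×Iω = (0.0240, -0.0120, -0.1350)
α = I⁻¹(τ − ω×Iω) = (-1.7833, -0.6556, 1.8929)
ω + α·dt = (1.3573, -1.5524, 0.5514)
Hamilton product q⊗(0,ω) = (-2.1213210, -0.2828428, -0.2828428, 0.0000000)
q + ½dt·q⊗(0,ω), renormalized = (-0.0845, 0.6932, -0.7158, 0.0000)
a = (-0.7600, 0.1400, -0.8000)
new position p' = (1.6720, 1.8640, -2.4800)
new velocity v' = (0.8392, -1.6888, -1.0640)

p' = (1.6720, 1.8640, -2.4800)
q' = (-0.0845, 0.6932, -0.7158, 0.0000)
v' = (0.8392, -1.6888, -1.0640)
ω' = (1.3573, -1.5524, 0.5514)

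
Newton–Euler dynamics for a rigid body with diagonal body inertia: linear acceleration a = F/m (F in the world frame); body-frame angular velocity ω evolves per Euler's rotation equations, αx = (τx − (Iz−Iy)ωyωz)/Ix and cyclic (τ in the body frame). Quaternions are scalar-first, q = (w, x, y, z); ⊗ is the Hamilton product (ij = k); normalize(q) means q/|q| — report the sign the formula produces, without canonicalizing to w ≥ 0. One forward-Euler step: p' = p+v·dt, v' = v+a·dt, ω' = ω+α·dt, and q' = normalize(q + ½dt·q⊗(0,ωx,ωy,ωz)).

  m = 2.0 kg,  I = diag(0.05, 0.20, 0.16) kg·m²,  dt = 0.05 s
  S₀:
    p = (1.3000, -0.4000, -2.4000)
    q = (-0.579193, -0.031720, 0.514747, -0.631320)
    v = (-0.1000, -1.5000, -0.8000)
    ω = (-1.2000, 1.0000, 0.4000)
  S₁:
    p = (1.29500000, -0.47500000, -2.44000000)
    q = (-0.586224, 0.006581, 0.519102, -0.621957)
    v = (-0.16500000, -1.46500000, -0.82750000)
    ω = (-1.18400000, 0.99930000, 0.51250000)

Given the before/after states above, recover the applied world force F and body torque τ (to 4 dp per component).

v₁ − v₀ = (-0.06500000, 0.03500000, -0.02750000)
applied force F = (-2.6000, 1.4000, -1.1000)
Δω = ω₁−ω₀ = (0.01600000, -0.00070000, 0.11250000)
precession coupling = (-0.0160, 0.0528, -0.1800)
I·α + gyro = (0.0000, 0.0500, 0.1800)

F = (-2.6000, 1.4000, -1.1000)
τ = (0.0000, 0.0500, 0.1800)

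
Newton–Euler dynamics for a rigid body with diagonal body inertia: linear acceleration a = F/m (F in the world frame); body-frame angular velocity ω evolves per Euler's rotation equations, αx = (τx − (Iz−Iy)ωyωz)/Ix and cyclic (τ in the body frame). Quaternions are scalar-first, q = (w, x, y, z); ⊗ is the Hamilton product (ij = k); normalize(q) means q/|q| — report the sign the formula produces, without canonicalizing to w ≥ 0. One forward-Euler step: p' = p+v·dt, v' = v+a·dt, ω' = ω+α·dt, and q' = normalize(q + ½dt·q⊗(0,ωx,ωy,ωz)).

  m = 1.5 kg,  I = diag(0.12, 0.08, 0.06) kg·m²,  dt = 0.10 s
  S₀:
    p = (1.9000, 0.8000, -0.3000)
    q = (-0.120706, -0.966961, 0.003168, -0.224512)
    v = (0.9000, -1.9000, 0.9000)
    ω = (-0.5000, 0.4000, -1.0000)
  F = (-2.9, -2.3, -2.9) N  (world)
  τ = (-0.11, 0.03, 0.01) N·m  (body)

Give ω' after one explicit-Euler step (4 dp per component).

ω' = (-0.5983, 0.4000, -0.9967)

angular accel α = (-0.9833, 0.0000, 0.0333)
new body rate ω' = (-0.5983, 0.4000, -0.9967)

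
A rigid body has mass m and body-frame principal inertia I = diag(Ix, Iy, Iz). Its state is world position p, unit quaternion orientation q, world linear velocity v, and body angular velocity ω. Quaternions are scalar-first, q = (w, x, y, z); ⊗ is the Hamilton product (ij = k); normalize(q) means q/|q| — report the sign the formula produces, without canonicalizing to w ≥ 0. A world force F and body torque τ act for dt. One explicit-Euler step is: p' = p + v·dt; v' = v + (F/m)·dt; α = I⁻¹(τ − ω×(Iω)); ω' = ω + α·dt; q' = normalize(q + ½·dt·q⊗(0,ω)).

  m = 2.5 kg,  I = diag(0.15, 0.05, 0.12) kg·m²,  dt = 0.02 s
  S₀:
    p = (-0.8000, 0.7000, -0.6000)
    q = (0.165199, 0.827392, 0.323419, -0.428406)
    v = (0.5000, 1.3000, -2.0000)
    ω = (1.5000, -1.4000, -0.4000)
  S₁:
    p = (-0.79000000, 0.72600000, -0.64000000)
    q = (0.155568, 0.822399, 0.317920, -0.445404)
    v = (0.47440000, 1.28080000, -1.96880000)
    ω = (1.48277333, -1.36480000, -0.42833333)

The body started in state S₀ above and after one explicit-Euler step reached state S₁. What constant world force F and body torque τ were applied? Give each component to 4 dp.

velocity change Δv = (-0.02560000, -0.01920000, 0.03120000)
m·(v₁−v₀)/dt = (-3.2000, -2.4000, 3.9000)
ω₁ − ω₀ = (-0.01722667, 0.03520000, -0.02833333)
τ = I·(Δω/dt) + ω₀×(Iω₀) = (-0.0900, 0.0700, 0.0400)

F = (-3.2000, -2.4000, 3.9000)
τ = (-0.0900, 0.0700, 0.0400)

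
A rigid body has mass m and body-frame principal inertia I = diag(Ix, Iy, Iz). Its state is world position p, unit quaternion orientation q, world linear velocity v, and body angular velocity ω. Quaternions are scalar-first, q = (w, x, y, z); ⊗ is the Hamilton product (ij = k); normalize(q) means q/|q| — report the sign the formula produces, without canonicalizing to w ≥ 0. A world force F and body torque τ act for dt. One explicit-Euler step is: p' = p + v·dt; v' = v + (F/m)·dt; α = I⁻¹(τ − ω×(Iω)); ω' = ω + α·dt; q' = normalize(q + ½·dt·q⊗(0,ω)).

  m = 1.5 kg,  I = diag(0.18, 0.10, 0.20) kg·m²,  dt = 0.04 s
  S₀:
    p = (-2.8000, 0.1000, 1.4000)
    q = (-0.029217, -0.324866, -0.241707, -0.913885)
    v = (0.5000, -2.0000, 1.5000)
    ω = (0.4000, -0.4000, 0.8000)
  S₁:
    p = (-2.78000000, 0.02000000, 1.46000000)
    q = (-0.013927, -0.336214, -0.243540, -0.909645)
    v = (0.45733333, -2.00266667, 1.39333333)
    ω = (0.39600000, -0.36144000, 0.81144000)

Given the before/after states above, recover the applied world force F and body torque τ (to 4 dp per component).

F = (-1.6000, -0.1000, -4.0000)
τ = (-0.0500, 0.0900, 0.0700)

rate change Δω = (-0.00400000, 0.03856000, 0.01144000)
precession coupling = (-0.0320, -0.0064, 0.0128)
τ = I·(Δω/dt) + ω₀×(Iω₀) = (-0.0500, 0.0900, 0.0700)
Δv = v₁−v₀ = (-0.04266667, -0.00266667, -0.10666667)
F = m·Δv/dt = (-1.6000, -0.1000, -4.0000)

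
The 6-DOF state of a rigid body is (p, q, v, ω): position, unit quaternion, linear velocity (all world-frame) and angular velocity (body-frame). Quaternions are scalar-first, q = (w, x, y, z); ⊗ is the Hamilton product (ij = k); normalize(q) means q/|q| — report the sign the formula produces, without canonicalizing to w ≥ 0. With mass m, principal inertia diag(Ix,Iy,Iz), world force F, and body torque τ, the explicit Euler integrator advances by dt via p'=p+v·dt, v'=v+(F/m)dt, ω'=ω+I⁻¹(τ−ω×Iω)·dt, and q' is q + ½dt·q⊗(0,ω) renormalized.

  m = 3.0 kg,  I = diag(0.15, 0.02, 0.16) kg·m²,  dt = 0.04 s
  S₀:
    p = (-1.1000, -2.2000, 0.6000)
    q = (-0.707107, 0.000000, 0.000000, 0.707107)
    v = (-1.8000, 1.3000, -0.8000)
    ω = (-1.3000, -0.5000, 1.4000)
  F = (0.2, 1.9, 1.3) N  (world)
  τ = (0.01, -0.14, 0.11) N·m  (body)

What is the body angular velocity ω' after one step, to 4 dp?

α = I⁻¹(τ − ω×Iω) = (0.7200, -7.9100, 1.2156)
ω + α·dt = (-1.2712, -0.8164, 1.4486)

ω' = (-1.2712, -0.8164, 1.4486)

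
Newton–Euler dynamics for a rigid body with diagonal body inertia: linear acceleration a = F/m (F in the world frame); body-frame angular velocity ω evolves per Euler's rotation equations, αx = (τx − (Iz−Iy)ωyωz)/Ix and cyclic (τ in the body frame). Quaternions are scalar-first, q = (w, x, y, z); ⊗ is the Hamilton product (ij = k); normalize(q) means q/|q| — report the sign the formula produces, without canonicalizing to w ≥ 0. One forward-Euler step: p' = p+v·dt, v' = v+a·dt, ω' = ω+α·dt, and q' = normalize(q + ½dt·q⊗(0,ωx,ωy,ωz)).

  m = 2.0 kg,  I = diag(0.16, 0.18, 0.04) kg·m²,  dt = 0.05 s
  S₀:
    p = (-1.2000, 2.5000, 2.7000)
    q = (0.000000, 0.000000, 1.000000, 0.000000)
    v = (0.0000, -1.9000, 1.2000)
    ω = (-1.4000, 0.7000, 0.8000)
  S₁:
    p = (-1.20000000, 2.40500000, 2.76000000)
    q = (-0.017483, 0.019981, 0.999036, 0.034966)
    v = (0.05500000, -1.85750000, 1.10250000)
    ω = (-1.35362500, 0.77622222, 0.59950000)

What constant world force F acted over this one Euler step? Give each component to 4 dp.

velocity change Δv = (0.05500000, 0.04250000, -0.09750000)
m·(v₁−v₀)/dt = (2.2000, 1.7000, -3.9000)

F = (2.2000, 1.7000, -3.9000)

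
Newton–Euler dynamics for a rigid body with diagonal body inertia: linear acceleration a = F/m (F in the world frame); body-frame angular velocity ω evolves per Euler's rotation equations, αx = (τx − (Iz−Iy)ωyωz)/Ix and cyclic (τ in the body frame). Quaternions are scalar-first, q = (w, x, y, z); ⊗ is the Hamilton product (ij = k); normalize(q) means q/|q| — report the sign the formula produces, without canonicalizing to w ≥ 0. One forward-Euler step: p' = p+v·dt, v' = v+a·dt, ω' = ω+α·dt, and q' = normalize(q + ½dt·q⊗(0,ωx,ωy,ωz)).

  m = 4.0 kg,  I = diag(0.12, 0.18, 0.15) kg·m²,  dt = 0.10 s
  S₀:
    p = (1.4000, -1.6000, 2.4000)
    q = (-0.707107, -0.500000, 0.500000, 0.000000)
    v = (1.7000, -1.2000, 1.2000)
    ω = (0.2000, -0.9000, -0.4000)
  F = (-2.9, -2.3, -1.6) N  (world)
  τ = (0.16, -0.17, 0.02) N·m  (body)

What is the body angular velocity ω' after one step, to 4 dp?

(τ − ω×Iω)/I = (1.4233, -0.9578, 0.2053)
ω' = ω + α·dt = (0.3423, -0.9958, -0.3795)

ω' = (0.3423, -0.9958, -0.3795)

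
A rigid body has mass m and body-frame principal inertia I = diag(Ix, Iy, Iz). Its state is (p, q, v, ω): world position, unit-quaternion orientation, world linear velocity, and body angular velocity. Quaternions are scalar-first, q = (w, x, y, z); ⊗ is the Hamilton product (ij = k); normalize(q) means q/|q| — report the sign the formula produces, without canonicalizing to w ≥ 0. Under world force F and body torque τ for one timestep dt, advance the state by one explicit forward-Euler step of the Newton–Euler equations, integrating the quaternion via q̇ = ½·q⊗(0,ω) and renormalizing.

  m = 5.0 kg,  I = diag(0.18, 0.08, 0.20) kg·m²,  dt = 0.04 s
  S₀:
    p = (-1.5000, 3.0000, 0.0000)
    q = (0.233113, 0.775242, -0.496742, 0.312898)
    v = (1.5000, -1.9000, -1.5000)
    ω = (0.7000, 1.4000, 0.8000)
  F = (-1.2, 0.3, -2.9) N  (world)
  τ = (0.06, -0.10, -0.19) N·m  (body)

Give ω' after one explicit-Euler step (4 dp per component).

ω×(Iω) gyroscopic = (0.1344, -0.0112, -0.0980)
angular accel α = (-0.4133, -1.1100, -0.4600)
new body rate ω' = (0.6835, 1.3556, 0.7816)

ω' = (0.6835, 1.3556, 0.7816)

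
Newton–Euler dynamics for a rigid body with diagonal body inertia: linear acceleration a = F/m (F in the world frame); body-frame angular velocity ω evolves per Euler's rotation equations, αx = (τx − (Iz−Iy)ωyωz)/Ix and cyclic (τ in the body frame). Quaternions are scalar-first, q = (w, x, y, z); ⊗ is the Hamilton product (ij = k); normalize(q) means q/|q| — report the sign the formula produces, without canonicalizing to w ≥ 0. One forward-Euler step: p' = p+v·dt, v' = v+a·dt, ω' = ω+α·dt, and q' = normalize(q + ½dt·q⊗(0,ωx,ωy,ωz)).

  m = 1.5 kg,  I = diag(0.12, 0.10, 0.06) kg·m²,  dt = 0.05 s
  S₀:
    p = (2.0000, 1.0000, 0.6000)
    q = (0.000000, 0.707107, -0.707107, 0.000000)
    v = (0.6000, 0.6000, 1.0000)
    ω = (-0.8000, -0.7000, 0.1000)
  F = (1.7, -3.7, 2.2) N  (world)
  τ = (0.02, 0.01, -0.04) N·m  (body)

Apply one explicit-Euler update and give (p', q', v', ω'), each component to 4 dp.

ω×(Iω) gyroscopic = (0.0028, -0.0048, -0.0112)
α = I⁻¹(τ − ω×Iω) = (0.1433, 0.1480, -0.4800)
new body rate ω' = (-0.7928, -0.6926, 0.0760)
q⊗(0,ω) = (0.0707107, -0.0707107, -0.0707107, -1.0606605)
q + ½dt·q⊗(0,ω), renormalized = (0.0018, 0.7051, -0.7086, -0.0265)
p' = p + v·dt = (2.0300, 1.0300, 0.6500)
v + (F/m)dt = (0.6567, 0.4767, 1.0733)

p' = (2.0300, 1.0300, 0.6500)
q' = (0.0018, 0.7051, -0.7086, -0.0265)
v' = (0.6567, 0.4767, 1.0733)
ω' = (-0.7928, -0.6926, 0.0760)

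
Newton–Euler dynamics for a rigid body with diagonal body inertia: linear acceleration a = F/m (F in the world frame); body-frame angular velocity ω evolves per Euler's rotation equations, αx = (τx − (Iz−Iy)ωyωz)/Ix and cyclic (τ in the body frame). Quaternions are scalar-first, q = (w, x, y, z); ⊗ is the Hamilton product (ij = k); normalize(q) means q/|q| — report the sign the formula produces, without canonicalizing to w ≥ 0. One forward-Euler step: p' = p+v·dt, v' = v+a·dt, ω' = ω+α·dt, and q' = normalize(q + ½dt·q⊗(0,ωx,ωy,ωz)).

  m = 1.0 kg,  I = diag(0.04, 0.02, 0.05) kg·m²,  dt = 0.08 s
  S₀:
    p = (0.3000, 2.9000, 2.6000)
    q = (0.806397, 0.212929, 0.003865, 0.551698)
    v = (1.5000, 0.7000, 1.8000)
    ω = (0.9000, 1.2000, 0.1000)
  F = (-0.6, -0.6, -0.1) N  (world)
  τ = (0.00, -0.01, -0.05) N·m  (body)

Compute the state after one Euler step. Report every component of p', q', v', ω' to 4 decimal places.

(τ − ω×Iω)/I = (-0.0900, -0.4550, -0.5680)
new body rate ω' = (0.8928, 1.1636, 0.0546)
Hamilton product q⊗(0,ω) = (-0.2514439, 0.0641062, 1.4429117, 0.3326760)
q + ½dt·q⊗(0,ω), renormalized = (0.7949, 0.2151, 0.0615, 0.5640)
p' = p + v·dt = (0.4200, 2.9560, 2.7440)
v + (F/m)dt = (1.4520, 0.6520, 1.7920)

p' = (0.4200, 2.9560, 2.7440)
q' = (0.7949, 0.2151, 0.0615, 0.5640)
v' = (1.4520, 0.6520, 1.7920)
ω' = (0.8928, 1.1636, 0.0546)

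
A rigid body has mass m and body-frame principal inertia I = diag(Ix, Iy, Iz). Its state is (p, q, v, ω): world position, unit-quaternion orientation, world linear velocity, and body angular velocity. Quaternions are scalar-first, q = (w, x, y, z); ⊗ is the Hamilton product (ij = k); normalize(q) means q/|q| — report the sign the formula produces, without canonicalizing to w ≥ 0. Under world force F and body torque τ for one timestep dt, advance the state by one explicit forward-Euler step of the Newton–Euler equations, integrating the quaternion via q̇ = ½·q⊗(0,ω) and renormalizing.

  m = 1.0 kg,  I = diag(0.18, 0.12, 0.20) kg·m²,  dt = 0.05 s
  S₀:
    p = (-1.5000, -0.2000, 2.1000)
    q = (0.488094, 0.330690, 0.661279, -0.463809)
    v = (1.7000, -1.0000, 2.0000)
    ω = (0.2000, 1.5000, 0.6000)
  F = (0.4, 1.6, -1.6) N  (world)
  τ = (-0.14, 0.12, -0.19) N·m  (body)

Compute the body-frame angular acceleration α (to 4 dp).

precession coupling ω×(Iω) = (0.0720, -0.0024, -0.0180)
α = I⁻¹(τ − ω×Iω) = (-1.1778, 1.0200, -0.8600)

α = (-1.1778, 1.0200, -0.8600)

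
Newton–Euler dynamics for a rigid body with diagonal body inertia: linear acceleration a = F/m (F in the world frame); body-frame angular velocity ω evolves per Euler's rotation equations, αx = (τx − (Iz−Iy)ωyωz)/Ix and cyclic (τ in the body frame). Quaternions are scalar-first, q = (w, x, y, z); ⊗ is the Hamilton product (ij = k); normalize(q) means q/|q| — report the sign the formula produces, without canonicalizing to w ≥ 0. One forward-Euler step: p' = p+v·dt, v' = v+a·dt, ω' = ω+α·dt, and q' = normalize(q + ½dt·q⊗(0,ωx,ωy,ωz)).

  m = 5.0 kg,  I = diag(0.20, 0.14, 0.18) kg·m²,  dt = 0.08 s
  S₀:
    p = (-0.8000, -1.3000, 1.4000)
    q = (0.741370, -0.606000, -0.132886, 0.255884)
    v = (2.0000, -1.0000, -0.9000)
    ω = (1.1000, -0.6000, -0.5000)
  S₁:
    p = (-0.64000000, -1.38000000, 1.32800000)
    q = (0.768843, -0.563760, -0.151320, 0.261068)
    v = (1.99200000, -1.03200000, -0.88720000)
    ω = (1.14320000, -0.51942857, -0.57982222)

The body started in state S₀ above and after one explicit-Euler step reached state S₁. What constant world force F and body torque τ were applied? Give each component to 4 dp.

F = (-0.5000, -2.0000, 0.8000)
τ = (0.1200, 0.1300, -0.1400)

velocity change Δv = (-0.00800000, -0.03200000, 0.01280000)
m·(v₁−v₀)/dt = (-0.5000, -2.0000, 0.8000)
ω₁ − ω₀ = (0.04320000, 0.08057143, -0.07982222)
ω₀×(Iω₀) = (0.0120, -0.0110, 0.0396)
I·α + gyro = (0.1200, 0.1300, -0.1400)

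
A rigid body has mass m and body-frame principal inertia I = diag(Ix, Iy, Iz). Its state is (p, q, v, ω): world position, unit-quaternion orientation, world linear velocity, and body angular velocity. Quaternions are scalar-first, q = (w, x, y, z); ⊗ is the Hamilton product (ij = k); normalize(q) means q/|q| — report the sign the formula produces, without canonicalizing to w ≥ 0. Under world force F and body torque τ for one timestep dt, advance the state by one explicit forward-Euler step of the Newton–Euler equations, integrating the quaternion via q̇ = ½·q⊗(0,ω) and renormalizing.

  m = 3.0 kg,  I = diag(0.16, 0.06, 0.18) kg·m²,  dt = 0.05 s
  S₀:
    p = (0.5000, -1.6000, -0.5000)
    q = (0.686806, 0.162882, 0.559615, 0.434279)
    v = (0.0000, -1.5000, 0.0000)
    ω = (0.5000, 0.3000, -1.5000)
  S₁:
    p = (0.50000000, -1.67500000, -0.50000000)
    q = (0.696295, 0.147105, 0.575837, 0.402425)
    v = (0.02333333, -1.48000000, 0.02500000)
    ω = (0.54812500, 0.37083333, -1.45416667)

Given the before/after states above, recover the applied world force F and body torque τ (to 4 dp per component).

v₁ − v₀ = (0.02333333, 0.02000000, 0.02500000)
F = m·Δv/dt = (1.4000, 1.2000, 1.5000)
ω₁ − ω₀ = (0.04812500, 0.07083333, 0.04583333)
gyro term ω₀×Iω₀ = (-0.0540, 0.0150, -0.0150)
τ = I·(Δω/dt) + ω₀×(Iω₀) = (0.1000, 0.1000, 0.1500)

F = (1.4000, 1.2000, 1.5000)
τ = (0.1000, 0.1000, 0.1500)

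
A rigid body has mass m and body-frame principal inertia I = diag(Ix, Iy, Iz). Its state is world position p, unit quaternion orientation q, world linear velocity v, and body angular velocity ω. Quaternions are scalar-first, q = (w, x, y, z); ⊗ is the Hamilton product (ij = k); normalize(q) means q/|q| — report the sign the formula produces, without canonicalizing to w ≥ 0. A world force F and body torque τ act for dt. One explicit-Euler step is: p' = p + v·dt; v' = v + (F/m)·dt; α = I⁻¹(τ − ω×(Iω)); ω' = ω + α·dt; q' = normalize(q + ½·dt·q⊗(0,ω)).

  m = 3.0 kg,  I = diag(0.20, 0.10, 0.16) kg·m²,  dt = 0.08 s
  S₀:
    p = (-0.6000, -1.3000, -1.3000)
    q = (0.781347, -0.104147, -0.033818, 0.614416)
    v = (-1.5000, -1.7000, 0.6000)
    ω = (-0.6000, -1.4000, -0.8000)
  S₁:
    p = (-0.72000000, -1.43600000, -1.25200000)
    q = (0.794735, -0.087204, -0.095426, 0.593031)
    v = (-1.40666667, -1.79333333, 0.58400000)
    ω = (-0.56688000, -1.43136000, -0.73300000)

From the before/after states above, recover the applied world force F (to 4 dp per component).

F = (3.5000, -3.5000, -0.6000)

Δv = v₁−v₀ = (0.09333333, -0.09333333, -0.01600000)
applied force F = (3.5000, -3.5000, -0.6000)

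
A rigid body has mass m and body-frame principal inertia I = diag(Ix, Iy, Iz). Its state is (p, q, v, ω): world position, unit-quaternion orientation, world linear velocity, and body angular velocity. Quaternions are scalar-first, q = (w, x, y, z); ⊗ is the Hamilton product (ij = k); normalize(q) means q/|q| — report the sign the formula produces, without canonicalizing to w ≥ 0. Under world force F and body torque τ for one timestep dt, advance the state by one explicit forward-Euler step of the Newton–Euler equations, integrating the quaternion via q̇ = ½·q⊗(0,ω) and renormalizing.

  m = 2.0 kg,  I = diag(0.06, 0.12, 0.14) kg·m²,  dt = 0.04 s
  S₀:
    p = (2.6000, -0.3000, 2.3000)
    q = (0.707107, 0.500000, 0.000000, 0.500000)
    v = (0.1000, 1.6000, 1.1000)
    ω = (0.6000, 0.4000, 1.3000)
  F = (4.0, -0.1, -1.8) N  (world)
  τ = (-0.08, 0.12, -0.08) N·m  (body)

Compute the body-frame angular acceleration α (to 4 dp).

precession coupling ω×(Iω) = (0.0104, -0.0624, 0.0144)
angular accel α = (-1.5067, 1.5200, -0.6743)

α = (-1.5067, 1.5200, -0.6743)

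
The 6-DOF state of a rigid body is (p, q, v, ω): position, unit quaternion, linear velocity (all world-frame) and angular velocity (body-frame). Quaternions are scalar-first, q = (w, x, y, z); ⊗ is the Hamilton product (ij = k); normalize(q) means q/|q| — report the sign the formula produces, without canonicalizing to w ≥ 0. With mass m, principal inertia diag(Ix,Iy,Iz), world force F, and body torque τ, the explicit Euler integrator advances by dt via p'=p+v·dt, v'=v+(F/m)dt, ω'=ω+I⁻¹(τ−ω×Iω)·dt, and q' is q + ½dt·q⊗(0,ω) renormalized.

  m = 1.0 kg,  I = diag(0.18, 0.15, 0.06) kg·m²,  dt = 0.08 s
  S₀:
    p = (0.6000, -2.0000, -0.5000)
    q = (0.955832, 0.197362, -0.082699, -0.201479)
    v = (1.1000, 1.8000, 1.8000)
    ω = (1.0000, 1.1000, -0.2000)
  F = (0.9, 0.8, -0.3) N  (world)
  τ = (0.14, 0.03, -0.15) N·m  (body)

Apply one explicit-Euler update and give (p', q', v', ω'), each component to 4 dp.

p' = (0.6880, -1.8560, -0.3560)
q' = (0.9483, 0.2447, -0.0470, -0.1968)
v' = (1.1720, 1.8640, 1.7760)
ω' = (1.0534, 1.1288, -0.3560)

precession coupling ω×(Iω) = (0.0198, -0.0240, -0.0330)
α = I⁻¹(τ − ω×Iω) = (0.6678, 0.3600, -1.9500)
ω' = ω + α·dt = (1.0534, 1.1288, -0.3560)
q⊗(0,ω) = (-0.1466889, 1.1939987, 0.8894086, 0.1086308)
updated quaternion q' = (0.9483, 0.2447, -0.0470, -0.1968)
linear accel F/m = (0.9000, 0.8000, -0.3000)
p + v·dt = (0.6880, -1.8560, -0.3560)
new velocity v' = (1.1720, 1.8640, 1.7760)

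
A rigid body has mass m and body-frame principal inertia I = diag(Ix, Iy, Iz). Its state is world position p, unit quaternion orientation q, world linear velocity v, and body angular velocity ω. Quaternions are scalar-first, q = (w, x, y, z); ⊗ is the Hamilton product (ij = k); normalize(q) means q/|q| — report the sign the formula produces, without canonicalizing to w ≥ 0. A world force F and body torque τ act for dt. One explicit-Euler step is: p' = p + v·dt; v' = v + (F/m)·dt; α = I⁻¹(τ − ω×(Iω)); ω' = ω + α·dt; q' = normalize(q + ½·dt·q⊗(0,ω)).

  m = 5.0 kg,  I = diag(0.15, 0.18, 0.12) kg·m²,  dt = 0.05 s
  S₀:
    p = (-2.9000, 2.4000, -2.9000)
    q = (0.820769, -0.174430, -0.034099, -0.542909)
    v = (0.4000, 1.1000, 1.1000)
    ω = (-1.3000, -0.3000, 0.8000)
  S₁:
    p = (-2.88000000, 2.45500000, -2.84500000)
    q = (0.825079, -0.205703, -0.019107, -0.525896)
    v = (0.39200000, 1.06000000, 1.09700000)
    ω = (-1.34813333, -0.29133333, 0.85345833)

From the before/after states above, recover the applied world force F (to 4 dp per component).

F = (-0.8000, -4.0000, -0.3000)

velocity change Δv = (-0.00800000, -0.04000000, -0.00300000)
m·(v₁−v₀)/dt = (-0.8000, -4.0000, -0.3000)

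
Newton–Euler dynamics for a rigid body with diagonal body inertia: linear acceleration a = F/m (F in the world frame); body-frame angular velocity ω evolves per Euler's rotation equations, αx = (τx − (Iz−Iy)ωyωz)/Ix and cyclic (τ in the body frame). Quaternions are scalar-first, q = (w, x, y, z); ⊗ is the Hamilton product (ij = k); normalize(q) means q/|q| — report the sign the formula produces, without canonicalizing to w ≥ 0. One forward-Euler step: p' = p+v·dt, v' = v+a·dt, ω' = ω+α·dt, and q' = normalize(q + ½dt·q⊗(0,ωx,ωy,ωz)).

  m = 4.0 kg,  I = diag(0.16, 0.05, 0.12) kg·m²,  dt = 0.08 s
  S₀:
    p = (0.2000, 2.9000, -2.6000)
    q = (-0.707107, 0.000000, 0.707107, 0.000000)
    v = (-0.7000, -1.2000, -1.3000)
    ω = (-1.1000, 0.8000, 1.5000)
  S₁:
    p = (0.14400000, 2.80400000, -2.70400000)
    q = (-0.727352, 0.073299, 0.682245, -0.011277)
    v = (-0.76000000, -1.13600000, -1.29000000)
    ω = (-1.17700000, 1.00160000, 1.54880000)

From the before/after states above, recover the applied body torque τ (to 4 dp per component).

rate change Δω = (-0.07700000, 0.20160000, 0.04880000)
τ = I·(Δω/dt) + ω₀×(Iω₀) = (-0.0700, 0.0600, 0.1700)

τ = (-0.0700, 0.0600, 0.1700)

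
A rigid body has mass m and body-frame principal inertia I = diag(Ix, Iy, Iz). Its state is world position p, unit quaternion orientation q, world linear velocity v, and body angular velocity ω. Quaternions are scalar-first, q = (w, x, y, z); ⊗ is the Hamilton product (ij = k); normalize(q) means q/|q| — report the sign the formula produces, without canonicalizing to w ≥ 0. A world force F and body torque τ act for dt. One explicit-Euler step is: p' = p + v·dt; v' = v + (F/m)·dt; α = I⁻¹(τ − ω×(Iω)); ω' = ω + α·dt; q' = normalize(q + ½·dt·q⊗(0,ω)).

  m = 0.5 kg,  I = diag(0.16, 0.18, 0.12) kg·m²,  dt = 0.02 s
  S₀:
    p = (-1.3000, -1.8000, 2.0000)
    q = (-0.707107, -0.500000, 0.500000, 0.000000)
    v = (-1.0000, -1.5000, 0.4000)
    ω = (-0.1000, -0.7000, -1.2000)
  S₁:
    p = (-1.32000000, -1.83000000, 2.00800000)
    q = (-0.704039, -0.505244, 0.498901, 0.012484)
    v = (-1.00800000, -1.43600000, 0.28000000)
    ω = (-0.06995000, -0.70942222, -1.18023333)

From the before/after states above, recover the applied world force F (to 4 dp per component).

velocity change Δv = (-0.00800000, 0.06400000, -0.12000000)
m·(v₁−v₀)/dt = (-0.2000, 1.6000, -3.0000)

F = (-0.2000, 1.6000, -3.0000)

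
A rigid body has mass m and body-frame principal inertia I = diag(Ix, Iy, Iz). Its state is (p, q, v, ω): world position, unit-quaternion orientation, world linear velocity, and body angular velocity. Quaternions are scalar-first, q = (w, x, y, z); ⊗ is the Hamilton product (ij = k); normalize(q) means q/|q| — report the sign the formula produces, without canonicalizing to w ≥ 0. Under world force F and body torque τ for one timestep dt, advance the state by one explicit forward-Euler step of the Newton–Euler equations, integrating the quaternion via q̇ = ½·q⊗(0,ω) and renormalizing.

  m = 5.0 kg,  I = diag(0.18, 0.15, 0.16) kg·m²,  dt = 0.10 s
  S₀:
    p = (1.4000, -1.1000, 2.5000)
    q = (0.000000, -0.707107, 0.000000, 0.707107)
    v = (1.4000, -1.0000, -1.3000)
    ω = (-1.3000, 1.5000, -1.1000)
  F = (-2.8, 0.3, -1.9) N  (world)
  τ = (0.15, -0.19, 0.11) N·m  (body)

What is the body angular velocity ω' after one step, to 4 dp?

ω' = (-1.2075, 1.3543, -1.0678)

ω×(Iω) gyroscopic = (-0.0165, 0.0286, 0.0585)
angular accel α = (0.9250, -1.4573, 0.3219)
ω + α·dt = (-1.2075, 1.3543, -1.0678)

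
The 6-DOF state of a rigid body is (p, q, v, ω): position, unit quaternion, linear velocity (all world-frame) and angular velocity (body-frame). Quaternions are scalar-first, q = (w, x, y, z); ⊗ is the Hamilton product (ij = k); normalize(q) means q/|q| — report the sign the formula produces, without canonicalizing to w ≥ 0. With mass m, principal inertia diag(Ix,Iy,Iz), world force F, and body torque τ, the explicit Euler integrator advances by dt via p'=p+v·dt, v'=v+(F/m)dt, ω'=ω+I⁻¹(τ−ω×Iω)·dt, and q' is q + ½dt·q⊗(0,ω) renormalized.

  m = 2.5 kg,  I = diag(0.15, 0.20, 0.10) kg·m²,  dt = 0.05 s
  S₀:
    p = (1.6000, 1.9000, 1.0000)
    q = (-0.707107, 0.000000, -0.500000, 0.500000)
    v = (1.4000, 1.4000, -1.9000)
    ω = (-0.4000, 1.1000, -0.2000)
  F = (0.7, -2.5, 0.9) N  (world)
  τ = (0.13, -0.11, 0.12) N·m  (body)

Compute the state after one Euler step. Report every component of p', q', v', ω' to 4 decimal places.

α = I⁻¹(τ − ω×Iω) = (0.7200, -0.5700, 1.4200)
ω' = ω + α·dt = (-0.3640, 1.0715, -0.1290)
Hamilton product q⊗(0,ω) = (0.6500000, -0.1671572, -0.9778177, -0.0585786)
q + ½dt·q⊗(0,ω), renormalized = (-0.6906, -0.0042, -0.5242, 0.4983)
new position p' = (1.6700, 1.9700, 0.9050)
v + (F/m)dt = (1.4140, 1.3500, -1.8820)

p' = (1.6700, 1.9700, 0.9050)
q' = (-0.6906, -0.0042, -0.5242, 0.4983)
v' = (1.4140, 1.3500, -1.8820)
ω' = (-0.3640, 1.0715, -0.1290)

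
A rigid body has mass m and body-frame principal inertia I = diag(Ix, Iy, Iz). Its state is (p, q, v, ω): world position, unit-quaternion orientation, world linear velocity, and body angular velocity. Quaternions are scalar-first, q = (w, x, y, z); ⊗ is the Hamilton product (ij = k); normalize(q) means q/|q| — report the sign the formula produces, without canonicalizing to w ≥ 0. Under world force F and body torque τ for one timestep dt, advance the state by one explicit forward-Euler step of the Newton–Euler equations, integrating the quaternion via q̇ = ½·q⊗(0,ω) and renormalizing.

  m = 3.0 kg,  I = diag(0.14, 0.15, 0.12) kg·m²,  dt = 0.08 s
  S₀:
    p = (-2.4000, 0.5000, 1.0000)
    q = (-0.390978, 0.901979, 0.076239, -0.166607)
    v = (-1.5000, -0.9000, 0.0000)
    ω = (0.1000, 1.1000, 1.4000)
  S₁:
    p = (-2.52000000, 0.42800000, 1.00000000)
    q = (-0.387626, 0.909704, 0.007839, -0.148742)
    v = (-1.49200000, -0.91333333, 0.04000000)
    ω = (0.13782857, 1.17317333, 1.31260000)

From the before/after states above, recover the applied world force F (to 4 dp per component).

velocity change Δv = (0.00800000, -0.01333333, 0.04000000)
F = m·Δv/dt = (0.3000, -0.5000, 1.5000)

F = (0.3000, -0.5000, 1.5000)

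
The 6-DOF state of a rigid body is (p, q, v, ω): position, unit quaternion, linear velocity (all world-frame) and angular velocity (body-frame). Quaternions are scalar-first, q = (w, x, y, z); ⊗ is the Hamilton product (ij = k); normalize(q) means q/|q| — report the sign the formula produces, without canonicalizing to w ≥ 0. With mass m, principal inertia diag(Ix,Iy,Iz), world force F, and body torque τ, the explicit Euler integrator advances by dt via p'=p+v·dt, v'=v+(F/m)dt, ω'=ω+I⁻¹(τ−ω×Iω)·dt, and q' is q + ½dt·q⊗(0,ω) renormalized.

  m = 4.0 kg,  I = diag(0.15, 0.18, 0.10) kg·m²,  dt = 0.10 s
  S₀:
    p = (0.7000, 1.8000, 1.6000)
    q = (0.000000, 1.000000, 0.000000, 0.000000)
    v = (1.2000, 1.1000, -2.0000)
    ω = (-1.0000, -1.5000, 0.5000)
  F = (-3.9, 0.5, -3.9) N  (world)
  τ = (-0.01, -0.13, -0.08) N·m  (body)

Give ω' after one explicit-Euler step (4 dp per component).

ω' = (-1.0467, -1.5583, 0.3750)

ω×(Iω) gyroscopic = (0.0600, -0.0250, 0.0450)
(τ − ω×Iω)/I = (-0.4667, -0.5833, -1.2500)
ω' = ω + α·dt = (-1.0467, -1.5583, 0.3750)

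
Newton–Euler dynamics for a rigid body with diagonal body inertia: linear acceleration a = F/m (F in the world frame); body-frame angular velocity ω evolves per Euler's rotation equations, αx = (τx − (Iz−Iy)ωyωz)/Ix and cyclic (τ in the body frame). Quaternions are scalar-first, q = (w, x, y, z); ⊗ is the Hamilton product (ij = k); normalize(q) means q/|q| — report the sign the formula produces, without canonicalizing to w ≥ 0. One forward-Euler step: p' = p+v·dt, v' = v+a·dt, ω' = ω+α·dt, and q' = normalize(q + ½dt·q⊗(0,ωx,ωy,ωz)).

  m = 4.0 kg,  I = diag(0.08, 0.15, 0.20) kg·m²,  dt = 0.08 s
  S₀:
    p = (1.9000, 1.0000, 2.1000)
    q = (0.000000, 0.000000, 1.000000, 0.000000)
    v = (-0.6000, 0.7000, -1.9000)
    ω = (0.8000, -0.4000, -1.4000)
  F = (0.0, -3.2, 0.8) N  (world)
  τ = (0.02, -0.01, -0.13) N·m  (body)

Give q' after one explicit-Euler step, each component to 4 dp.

Hamilton product q⊗(0,ω) = (0.4000000, -1.4000000, 0.0000000, -0.8000000)
q' = normalize(q + ½dt·q⊗(0,ω)) = (0.0160, -0.0559, 0.9978, -0.0319)

q' = (0.0160, -0.0559, 0.9978, -0.0319)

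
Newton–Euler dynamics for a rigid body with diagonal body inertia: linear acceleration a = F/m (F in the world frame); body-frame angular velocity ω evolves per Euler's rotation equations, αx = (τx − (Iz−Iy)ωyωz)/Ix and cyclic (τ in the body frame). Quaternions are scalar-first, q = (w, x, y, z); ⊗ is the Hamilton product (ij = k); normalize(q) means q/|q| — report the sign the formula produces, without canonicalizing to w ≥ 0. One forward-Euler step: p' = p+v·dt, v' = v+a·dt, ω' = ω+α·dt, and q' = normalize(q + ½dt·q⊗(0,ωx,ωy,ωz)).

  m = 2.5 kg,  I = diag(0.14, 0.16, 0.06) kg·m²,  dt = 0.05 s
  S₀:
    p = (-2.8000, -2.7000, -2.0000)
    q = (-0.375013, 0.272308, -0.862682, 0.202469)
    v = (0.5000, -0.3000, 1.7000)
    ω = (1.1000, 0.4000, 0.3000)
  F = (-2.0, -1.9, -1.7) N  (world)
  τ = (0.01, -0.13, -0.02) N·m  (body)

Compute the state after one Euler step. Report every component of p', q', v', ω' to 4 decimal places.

p' = (-2.7750, -2.7150, -1.9150)
q' = (-0.3752, 0.2534, -0.8625, 0.2260)
v' = (0.4600, -0.3380, 1.6660)
ω' = (1.1079, 0.3511, 0.2760)

(τ − ω×Iω)/I = (0.1571, -0.9775, -0.4800)
new body rate ω' = (1.1079, 0.3511, 0.2760)
2q̇ = q⊗(0,ω) = (-0.0152067, -0.7523065, -0.0089817, 0.9453695)
updated quaternion q' = (-0.3752, 0.2534, -0.8625, 0.2260)
a = (-0.8000, -0.7600, -0.6800)
p + v·dt = (-2.7750, -2.7150, -1.9150)
v' = v + a·dt = (0.4600, -0.3380, 1.6660)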